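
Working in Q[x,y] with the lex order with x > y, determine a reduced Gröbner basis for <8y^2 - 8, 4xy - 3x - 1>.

G = {x - 4/7y - 3/7, y^2 - 1}

f_1 = 8y^2 - 8, LT = y^2.
f_2 = 4xy - 3x - 1, LT = xy.

S(f_1,f_2): lcm = xy^2. S = 3/4xy - x + 1/4y.
  leading term xy: subtract (3/16)·f_2 from 3/4xy - x + 1/4y → -7/16x + 1/4y + 3/16
  leading term x: no divisor's leading term divides it; move -7/16x to the remainder.
  leading term y: no divisor's leading term divides it; move 1/4y to the remainder.
  leading term 1: no divisor's leading term divides it; move 3/16 to the remainder.
  remainder -7/16x + 1/4y + 3/16 ≠ 0; add g_3 = -7/16x + 1/4y + 3/16 to the basis.

The other S-polynomials (S(f_1,g_3), S(f_2,g_3)) all reduce to 0 modulo the current basis, so we have a Gröbner basis.
Inter-reduce: drop elements whose leading term is divisible by another's, tail-reduce, and make monic.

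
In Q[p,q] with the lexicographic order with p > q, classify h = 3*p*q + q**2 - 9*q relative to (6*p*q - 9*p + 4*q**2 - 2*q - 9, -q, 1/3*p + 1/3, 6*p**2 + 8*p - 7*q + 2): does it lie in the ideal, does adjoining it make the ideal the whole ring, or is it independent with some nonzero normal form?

3*p*q + q**2 - 9*q lies in I (it reduces to 0).

First compute the reduced Gröbner basis of I by Buchberger's algorithm.
f_1 = 6*p*q - 9*p + 4*q**2 - 2*q - 9, LT = p*q.
f_2 = -q, LT = q.
f_3 = 1/3*p + 1/3, LT = p.
f_4 = 6*p**2 + 8*p - 7*q + 2, LT = p**2.

The S-polynomials (S(f_1,f_2), S(f_1,f_3), S(f_1,f_4), S(f_2,f_3), S(f_2,f_4), S(f_3,f_4)) all reduce to 0 modulo the current basis, so we have a Gröbner basis.
Inter-reduce: drop elements whose leading term is divisible by another's, tail-reduce, and make monic.
Reduced Gröbner basis: {p + 1, q}.
Label its elements g_1 = p + 1, g_2 = q.

Reduce h = 3*p*q + q**2 - 9*q modulo G:
  leading term p*q: subtract (3*q)·g_1 from 3*p*q + q**2 - 9*q → q**2 - 12*q
  leading term q**2: subtract (q)·g_2 from q**2 - 12*q → -12*q
  leading term q: subtract (-12)·g_2 from -12*q → 0
  normal form = 0.
Since the normal form is 0, h ∈ I.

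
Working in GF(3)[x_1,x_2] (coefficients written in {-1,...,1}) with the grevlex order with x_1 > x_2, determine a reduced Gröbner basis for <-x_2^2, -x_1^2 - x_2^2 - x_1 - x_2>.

G = {x_1^2 + x_1 + x_2, x_2^2}

Buchberger's algorithm terminates because the ascending chain of leading-term ideals stabilizes.

f_1 = -x_2^2, LT = x_2^2.
f_2 = -x_1^2 - x_2^2 - x_1 - x_2, LT = x_1^2.

The S-polynomials (S(f_1,f_2)) all reduce to 0 modulo the current basis, so we have a Gröbner basis.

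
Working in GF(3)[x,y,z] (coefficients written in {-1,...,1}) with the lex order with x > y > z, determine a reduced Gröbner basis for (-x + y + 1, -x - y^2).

G = {x - y - 1, y^2 + y + 1}

Buchberger's algorithm terminates because the ascending chain of leading-term ideals stabilizes.

f_1 = -x + y + 1, LT = x.
f_2 = -x - y^2, LT = x.

S(f_1,f_2): lcm = x. S = -y^2 - y - 1.
  leading term y^2: no divisor's leading term divides it; move -y^2 to the remainder.
  leading term y: no divisor's leading term divides it; move -y to the remainder.
  leading term 1: no divisor's leading term divides it; move -1 to the remainder.
  remainder -y^2 - y - 1 ≠ 0; add g_3 = -y^2 - y - 1 to the basis.

The other S-polynomials (S(f_1,g_3), S(f_2,g_3)) all reduce to 0 modulo the current basis, so we have a Gröbner basis.
Inter-reduce: drop elements whose leading term is divisible by another's, tail-reduce, and make monic.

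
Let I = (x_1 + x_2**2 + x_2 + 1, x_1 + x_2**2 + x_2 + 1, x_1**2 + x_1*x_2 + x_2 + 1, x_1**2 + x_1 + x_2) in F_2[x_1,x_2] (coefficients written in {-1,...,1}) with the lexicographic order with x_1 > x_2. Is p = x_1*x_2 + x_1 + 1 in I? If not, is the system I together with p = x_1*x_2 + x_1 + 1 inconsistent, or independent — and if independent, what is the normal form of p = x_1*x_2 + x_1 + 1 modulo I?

First compute the reduced Gröbner basis of I by Buchberger's algorithm.
f_1 = x_1 + x_2**2 + x_2 + 1, LT = x_1.
f_2 = x_1 + x_2**2 + x_2 + 1, LT = x_1.
f_3 = x_1**2 + x_1*x_2 + x_2 + 1, LT = x_1**2.
f_4 = x_1**2 + x_1 + x_2, LT = x_1**2.

S(f_1,f_3): lcm = x_1**2. S = x_1*x_2**2 + x_1 + x_2 + 1.
  leading term x_1*x_2**2: subtract (x_2**2)·f_1 from x_1*x_2**2 + x_1 + x_2 + 1 → x_1 + x_2**4 + x_2**3 + x_2**2 + x_2 + 1
  leading term x_1: subtract (1)·f_1 from x_1 + x_2**4 + x_2**3 + x_2**2 + x_2 + 1 → x_2**4 + x_2**3
  leading term x_2**4: no divisor's leading term divides it; move x_2**4 to the remainder.
  leading term x_2**3: no divisor's leading term divides it; move x_2**3 to the remainder.
  remainder x_2**4 + x_2**3 ≠ 0; add h_5 = x_2**4 + x_2**3 to the basis.

S(f_1,f_4): lcm = x_1**2. S = x_1*x_2**2 + x_1*x_2 + x_2.
  leading term x_1*x_2**2: subtract (x_2**2)·f_1 from x_1*x_2**2 + x_1*x_2 + x_2 → x_1*x_2 + x_2**4 + x_2**3 + x_2**2 + x_2
  leading term x_1*x_2: subtract (x_2)·f_1 from x_1*x_2 + x_2**4 + x_2**3 + x_2**2 + x_2 → x_2**4
  leading term x_2**4: subtract (1)·h_5 from x_2**4 → x_2**3
  leading term x_2**3: no divisor's leading term divides it; move x_2**3 to the remainder.
  remainder x_2**3 ≠ 0; add h_6 = x_2**3 to the basis.

The other S-polynomials (S(f_1,f_2), S(f_2,f_3), S(f_2,f_4), S(f_3,f_4), S(f_1,h_5), S(f_2,h_5), S(f_3,h_5), S(f_4,h_5), S(f_1,h_6), S(f_2,h_6), S(f_3,h_6), S(f_4,h_6), S(h_5,h_6)) all reduce to 0 modulo the current basis, so we have a Gröbner basis.
Inter-reduce: drop elements whose leading term is divisible by another's, tail-reduce, and make monic.
Reduced Gröbner basis: {x_1 + x_2**2 + x_2 + 1, x_2**3}.
Label its elements g_1 = x_1 + x_2**2 + x_2 + 1, g_2 = x_2**3.

Reduce p = x_1*x_2 + x_1 + 1 modulo G:
  leading term x_1*x_2: subtract (x_2)·g_1 from x_1*x_2 + x_1 + 1 → x_1 + x_2**3 + x_2**2 + x_2 + 1
  leading term x_1: subtract (1)·g_1 from x_1 + x_2**3 + x_2**2 + x_2 + 1 → x_2**3
  leading term x_2**3: subtract (1)·g_2 from x_2**3 → 0
  normal form = 0.
Since the normal form is 0, p ∈ I.

Ideal membership is decidable via reduction modulo a Gröbner basis.

x_1*x_2 + x_1 + 1 lies in I (it reduces to 0).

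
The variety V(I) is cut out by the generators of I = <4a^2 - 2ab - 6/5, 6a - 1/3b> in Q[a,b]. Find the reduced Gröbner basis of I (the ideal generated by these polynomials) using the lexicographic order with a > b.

f_1 = 4a^2 - 2ab - 6/5, LT = a^2.
f_2 = 6a - 1/3b, LT = a.

S(f_1,f_2): lcm = a^2. S = -4/9ab - 3/10.
  reduce S modulo (f_1, f_2):
  remainder -2/81b^2 - 3/10 ≠ 0; add g_3 = -2/81b^2 - 3/10 to the basis.

The other S-polynomials (S(f_1,g_3), S(f_2,g_3)) all reduce to 0 modulo the current basis, so we have a Gröbner basis.
Inter-reduce: drop elements whose leading term is divisible by another's, tail-reduce, and make monic.

G = {a - 1/18b, b^2 + 243/20}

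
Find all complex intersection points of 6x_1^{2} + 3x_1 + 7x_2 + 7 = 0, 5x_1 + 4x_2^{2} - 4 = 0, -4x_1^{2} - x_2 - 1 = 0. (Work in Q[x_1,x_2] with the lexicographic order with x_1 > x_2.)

Compute a lex Gröbner basis by Buchberger's algorithm.
f_1 = 6x_1^{2} + 3x_1 + 7x_2 + 7, LT = x_1^{2}.
f_2 = 5x_1 + 4x_2^{2} - 4, LT = x_1.
f_3 = -4x_1^{2} - x_2 - 1, LT = x_1^{2}.

S(f_1,f_2): lcm = x_1^{2}. S = -\tfrac{4}{5}x_1x_2^{2} + \tfrac{13}{10}x_1 + \tfrac{7}{6}x_2 + \tfrac{7}{6}.
  leading term x_1x_2^{2}: subtract (-\tfrac{4}{25}x_2^{2})·f_2 from -\tfrac{4}{5}x_1x_2^{2} + \tfrac{13}{10}x_1 + \tfrac{7}{6}x_2 + \tfrac{7}{6} → \tfrac{13}{10}x_1 + \tfrac{16}{25}x_2^{4} - \tfrac{16}{25}x_2^{2} + \tfrac{7}{6}x_2 + \tfrac{7}{6}
  leading term x_1: subtract (\tfrac{13}{50})·f_2 from \tfrac{13}{10}x_1 + \tfrac{16}{25}x_2^{4} - \tfrac{16}{25}x_2^{2} + \tfrac{7}{6}x_2 + \tfrac{7}{6} → \tfrac{16}{25}x_2^{4} - \tfrac{42}{25}x_2^{2} + \tfrac{7}{6}x_2 + \tfrac{331}{150}
  leading term x_2^{4}: no divisor's leading term divides it; move \tfrac{16}{25}x_2^{4} to the remainder.
  leading term x_2^{2}: no divisor's leading term divides it; move -\tfrac{42}{25}x_2^{2} to the remainder.
  leading term x_2: no divisor's leading term divides it; move \tfrac{7}{6}x_2 to the remainder.
  leading term 1: no divisor's leading term divides it; move \tfrac{331}{150} to the remainder.
  remainder \tfrac{16}{25}x_2^{4} - \tfrac{42}{25}x_2^{2} + \tfrac{7}{6}x_2 + \tfrac{331}{150} ≠ 0; add h_4 = \tfrac{16}{25}x_2^{4} - \tfrac{42}{25}x_2^{2} + \tfrac{7}{6}x_2 + \tfrac{331}{150} to the basis.

S(f_1,f_3): lcm = x_1^{2}. S = \tfrac{1}{2}x_1 + \tfrac{11}{12}x_2 + \tfrac{11}{12}.
  leading term x_1: subtract (\tfrac{1}{10})·f_2 from \tfrac{1}{2}x_1 + \tfrac{11}{12}x_2 + \tfrac{11}{12} → -\tfrac{2}{5}x_2^{2} + \tfrac{11}{12}x_2 + \tfrac{79}{60}
  leading term x_2^{2}: no divisor's leading term divides it; move -\tfrac{2}{5}x_2^{2} to the remainder.
  leading term x_2: no divisor's leading term divides it; move \tfrac{11}{12}x_2 to the remainder.
  leading term 1: no divisor's leading term divides it; move \tfrac{79}{60} to the remainder.
  remainder -\tfrac{2}{5}x_2^{2} + \tfrac{11}{12}x_2 + \tfrac{79}{60} ≠ 0; add h_5 = -\tfrac{2}{5}x_2^{2} + \tfrac{11}{12}x_2 + \tfrac{79}{60} to the basis.

S(h_4,h_5): lcm = x_2^{4}. S = \tfrac{55}{24}x_2^{3} + \tfrac{2}{3}x_2^{2} + \tfrac{175}{96}x_2 + \tfrac{331}{96}.
  leading term x_2^{3}: subtract (-\tfrac{275}{48}x_2)·h_5 from \tfrac{55}{24}x_2^{3} + \tfrac{2}{3}x_2^{2} + \tfrac{175}{96}x_2 + \tfrac{331}{96} → \tfrac{3409}{576}x_2^{2} + \tfrac{5395}{576}x_2 + \tfrac{331}{96}
  leading term x_2^{2}: subtract (-\tfrac{17045}{1152})·h_5 from \tfrac{3409}{576}x_2^{2} + \tfrac{5395}{576}x_2 + \tfrac{331}{96} → \tfrac{316975}{13824}x_2 + \tfrac{316975}{13824}
  leading term x_2: no divisor's leading term divides it; move \tfrac{316975}{13824}x_2 to the remainder.
  leading term 1: no divisor's leading term divides it; move \tfrac{316975}{13824} to the remainder.
  remainder \tfrac{316975}{13824}x_2 + \tfrac{316975}{13824} ≠ 0; add h_6 = \tfrac{316975}{13824}x_2 + \tfrac{316975}{13824} to the basis.

The other S-polynomials (S(f_2,f_3), S(f_1,h_4), S(f_2,h_4), S(f_3,h_4), S(f_1,h_5), S(f_2,h_5), S(f_3,h_5), S(f_1,h_6), S(f_2,h_6), S(f_3,h_6), S(h_4,h_6), S(h_5,h_6)) all reduce to 0 modulo the current basis, so we have a Gröbner basis.
Inter-reduce: drop elements whose leading term is divisible by another's, tail-reduce, and make monic.
Reduced Gröbner basis: {x_1, x_2 + 1}.

A lex Gröbner basis eliminates variables successively. Here x_2 + 1 depends only on x_2, with roots {-1}; lifting each root through the earlier basis elements recovers the full solutions.
  x_2 = -1: the earlier basis element becomes x_1 = 0, giving x_1 = 0 — point (0, -1).
Check: every point annihilates each of the original generators.

{(0, -1)}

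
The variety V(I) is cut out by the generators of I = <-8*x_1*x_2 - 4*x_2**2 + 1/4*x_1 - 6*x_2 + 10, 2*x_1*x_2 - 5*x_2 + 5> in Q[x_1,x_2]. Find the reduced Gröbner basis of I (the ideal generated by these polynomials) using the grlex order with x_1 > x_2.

G = {x_1**2 + 235/2*x_1 + 40*x_2 - 40, x_1*x_2 - 5/2*x_2 + 5/2, x_2**2 - 1/16*x_1 + 13/2*x_2 - 15/2}

The reduced Gröbner basis is the canonical form of the ideal for this ordering.

f_1 = -8*x_1*x_2 - 4*x_2**2 + 1/4*x_1 - 6*x_2 + 10, LT = x_1*x_2.
f_2 = 2*x_1*x_2 - 5*x_2 + 5, LT = x_1*x_2.

S(f_1,f_2): lcm = x_1*x_2. S = 1/2*x_2**2 - 1/32*x_1 + 13/4*x_2 - 15/4.
  leading term x_2**2: no divisor's leading term divides it; move 1/2*x_2**2 to the remainder.
  leading term x_1: no divisor's leading term divides it; move -1/32*x_1 to the remainder.
  leading term x_2: no divisor's leading term divides it; move 13/4*x_2 to the remainder.
  leading term 1: no divisor's leading term divides it; move -15/4 to the remainder.
  remainder 1/2*x_2**2 - 1/32*x_1 + 13/4*x_2 - 15/4 ≠ 0; add g_3 = 1/2*x_2**2 - 1/32*x_1 + 13/4*x_2 - 15/4 to the basis.

S(f_1,g_3): lcm = x_1*x_2**2. S = 1/2*x_2**3 + 1/16*x_1**2 - 209/32*x_1*x_2 + 3/4*x_2**2 + 15/2*x_1 - 5/4*x_2.
  leading term x_2**3: subtract (x_2)·g_3 from 1/2*x_2**3 + 1/16*x_1**2 - 209/32*x_1*x_2 + 3/4*x_2**2 + 15/2*x_1 - 5/4*x_2 → 1/16*x_1**2 - 13/2*x_1*x_2 - 5/2*x_2**2 + 15/2*x_1 + 5/2*x_2
  leading term x_1**2: no divisor's leading term divides it; move 1/16*x_1**2 to the remainder.
  leading term x_1*x_2: subtract (13/16)·f_1 from -13/2*x_1*x_2 - 5/2*x_2**2 + 15/2*x_1 + 5/2*x_2 → 3/4*x_2**2 + 467/64*x_1 + 59/8*x_2 - 65/8
  leading term x_2**2: subtract (3/2)·g_3 from 3/4*x_2**2 + 467/64*x_1 + 59/8*x_2 - 65/8 → 235/32*x_1 + 5/2*x_2 - 5/2
  leading term x_1: no divisor's leading term divides it; move 235/32*x_1 to the remainder.
  leading term x_2: no divisor's leading term divides it; move 5/2*x_2 to the remainder.
  leading term 1: no divisor's leading term divides it; move -5/2 to the remainder.
  remainder 1/16*x_1**2 + 235/32*x_1 + 5/2*x_2 - 5/2 ≠ 0; add g_4 = 1/16*x_1**2 + 235/32*x_1 + 5/2*x_2 - 5/2 to the basis.

The other S-polynomials (S(f_2,g_3), S(f_1,g_4), S(f_2,g_4), S(g_3,g_4)) all reduce to 0 modulo the current basis, so we have a Gröbner basis.
Inter-reduce: drop elements whose leading term is divisible by another's, tail-reduce, and make monic.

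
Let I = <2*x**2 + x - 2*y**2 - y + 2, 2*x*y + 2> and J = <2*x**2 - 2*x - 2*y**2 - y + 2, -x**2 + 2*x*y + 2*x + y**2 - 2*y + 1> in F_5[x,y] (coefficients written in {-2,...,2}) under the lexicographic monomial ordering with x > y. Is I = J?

No, the ideals differ.

Equality of ideals is decidable: compute both reduced Gröbner bases (unique for the ordering) and check whether they agree.
Buchberger on the first generating set:
f_1 = 2*x**2 + x - 2*y**2 - y + 2, LT = x**2.
f_2 = 2*x*y + 2, LT = x*y.

S(f_1,f_2): lcm = x**2*y. S = -2*x*y - x - y**3 + 2*y**2 + y.
  leading term x*y: subtract (-1)·f_2 from -2*x*y - x - y**3 + 2*y**2 + y → -x - y**3 + 2*y**2 + y + 2
  leading term x: no divisor's leading term divides it; move -x to the remainder.
  leading term y**3: no divisor's leading term divides it; move -y**3 to the remainder.
  leading term y**2: no divisor's leading term divides it; move 2*y**2 to the remainder.
  leading term y: no divisor's leading term divides it; move y to the remainder.
  leading term 1: no divisor's leading term divides it; move 2 to the remainder.
  remainder -x - y**3 + 2*y**2 + y + 2 ≠ 0; add g_3 = -x - y**3 + 2*y**2 + y + 2 to the basis.

S(f_1,g_3): lcm = x**2. S = -x*y**3 + 2*x*y**2 + x*y - y**2 + 2*y + 1.
  leading term x*y**3: subtract (2*y**2)·f_2 from -x*y**3 + 2*x*y**2 + x*y - y**2 + 2*y + 1 → 2*x*y**2 + x*y + 2*y + 1
  leading term x*y**2: subtract (y)·f_2 from 2*x*y**2 + x*y + 2*y + 1 → x*y + 1
  leading term x*y: subtract (-2)·f_2 from x*y + 1 → 0
  remainder 0.

S(f_2,g_3): lcm = x*y. S = -y**4 + 2*y**3 + y**2 + 2*y + 1.
  leading term y**4: no divisor's leading term divides it; move -y**4 to the remainder.
  leading term y**3: no divisor's leading term divides it; move 2*y**3 to the remainder.
  leading term y**2: no divisor's leading term divides it; move y**2 to the remainder.
  leading term y: no divisor's leading term divides it; move 2*y to the remainder.
  leading term 1: no divisor's leading term divides it; move 1 to the remainder.
  remainder -y**4 + 2*y**3 + y**2 + 2*y + 1 ≠ 0; add g_4 = -y**4 + 2*y**3 + y**2 + 2*y + 1 to the basis.

S(f_1,g_4): leading monomials are coprime, so the S-polynomial reduces to 0 (Buchberger's first criterion).
S(f_2,g_4): lcm = x*y**4. S = 2*x*y**3 + x*y**2 + 2*x*y + x + y**3.
  leading term x*y**3: subtract (y**2)·f_2 from 2*x*y**3 + x*y**2 + 2*x*y + x + y**3 → x*y**2 + 2*x*y + x + y**3 - 2*y**2
  leading term x*y**2: subtract (-2*y)·f_2 from x*y**2 + 2*x*y + x + y**3 - 2*y**2 → 2*x*y + x + y**3 - 2*y**2 - y
  leading term x*y: subtract (1)·f_2 from 2*x*y + x + y**3 - 2*y**2 - y → x + y**3 - 2*y**2 - y - 2
  leading term x: subtract (-1)·g_3 from x + y**3 - 2*y**2 - y - 2 → 0
  remainder 0.

S(g_3,g_4): leading monomials are coprime, so the S-polynomial reduces to 0 (Buchberger's first criterion).
Every S-polynomial of the final basis reduces to 0, so we have a Gröbner basis.
Inter-reduce: drop elements whose leading term is divisible by another's, tail-reduce, and make monic.
Reduced Gröbner basis: {x + y**3 - 2*y**2 - y - 2, y**4 - 2*y**3 - y**2 - 2*y - 1}.

Buchberger on the second generating set:
h_1 = 2*x**2 - 2*x - 2*y**2 - y + 2, LT = x**2.
h_2 = -x**2 + 2*x*y + 2*x + y**2 - 2*y + 1, LT = x**2.

S(h_1,h_2): lcm = x**2. S = 2*x*y + x + 2.
  leading term x*y: no divisor's leading term divides it; move 2*x*y to the remainder.
  leading term x: no divisor's leading term divides it; move x to the remainder.
  leading term 1: no divisor's leading term divides it; move 2 to the remainder.
  remainder 2*x*y + x + 2 ≠ 0; add k_3 = 2*x*y + x + 2 to the basis.

S(h_1,k_3): lcm = x**2*y. S = 2*x**2 - x*y - x - y**3 + 2*y**2 + y.
  leading term x**2: subtract (1)·h_1 from 2*x**2 - x*y - x - y**3 + 2*y**2 + y → -x*y + x - y**3 - y**2 + 2*y - 2
  leading term x*y: subtract (2)·k_3 from -x*y + x - y**3 - y**2 + 2*y - 2 → -x - y**3 - y**2 + 2*y - 1
  leading term x: no divisor's leading term divides it; move -x to the remainder.
  leading term y**3: no divisor's leading term divides it; move -y**3 to the remainder.
  leading term y**2: no divisor's leading term divides it; move -y**2 to the remainder.
  leading term y: no divisor's leading term divides it; move 2*y to the remainder.
  leading term 1: no divisor's leading term divides it; move -1 to the remainder.
  remainder -x - y**3 - y**2 + 2*y - 1 ≠ 0; add k_4 = -x - y**3 - y**2 + 2*y - 1 to the basis.

S(h_2,k_3): lcm = x**2*y. S = 2*x**2 - 2*x*y**2 - 2*x*y - x - y**3 + 2*y**2 - y.
  leading term x**2: subtract (1)·h_1 from 2*x**2 - 2*x*y**2 - 2*x*y - x - y**3 + 2*y**2 - y → -2*x*y**2 - 2*x*y + x - y**3 - y**2 - 2
  leading term x*y**2: subtract (-y)·k_3 from -2*x*y**2 - 2*x*y + x - y**3 - y**2 - 2 → -x*y + x - y**3 - y**2 + 2*y - 2
  leading term x*y: subtract (2)·k_3 from -x*y + x - y**3 - y**2 + 2*y - 2 → -x - y**3 - y**2 + 2*y - 1
  leading term x: subtract (1)·k_4 from -x - y**3 - y**2 + 2*y - 1 → 0
  remainder 0.

S(h_1,k_4): lcm = x**2. S = -x*y**3 - x*y**2 + 2*x*y - 2*x - y**2 + 2*y + 1.
  leading term x*y**3: subtract (2*y**2)·k_3 from -x*y**3 - x*y**2 + 2*x*y - 2*x - y**2 + 2*y + 1 → 2*x*y**2 + 2*x*y - 2*x + 2*y + 1
  leading term x*y**2: subtract (y)·k_3 from 2*x*y**2 + 2*x*y - 2*x + 2*y + 1 → x*y - 2*x + 1
  leading term x*y: subtract (-2)·k_3 from x*y - 2*x + 1 → 0
  remainder 0.

S(h_2,k_4): lcm = x**2. S = -x*y**3 - x*y**2 + 2*x - y**2 + 2*y - 1.
  leading term x*y**3: subtract (2*y**2)·k_3 from -x*y**3 - x*y**2 + 2*x - y**2 + 2*y - 1 → 2*x*y**2 + 2*x + 2*y - 1
  leading term x*y**2: subtract (y)·k_3 from 2*x*y**2 + 2*x + 2*y - 1 → -x*y + 2*x - 1
  leading term x*y: subtract (2)·k_3 from -x*y + 2*x - 1 → 0
  remainder 0.

S(k_3,k_4): lcm = x*y. S = -2*x - y**4 - y**3 + 2*y**2 - y + 1.
  leading term x: subtract (2)·k_4 from -2*x - y**4 - y**3 + 2*y**2 - y + 1 → -y**4 + y**3 - y**2 - 2
  leading term y**4: no divisor's leading term divides it; move -y**4 to the remainder.
  leading term y**3: no divisor's leading term divides it; move y**3 to the remainder.
  leading term y**2: no divisor's leading term divides it; move -y**2 to the remainder.
  leading term 1: no divisor's leading term divides it; move -2 to the remainder.
  remainder -y**4 + y**3 - y**2 - 2 ≠ 0; add k_5 = -y**4 + y**3 - y**2 - 2 to the basis.

S(h_1,k_5): leading monomials are coprime, so the S-polynomial reduces to 0 (Buchberger's first criterion).
S(h_2,k_5): leading monomials are coprime, so the S-polynomial reduces to 0 (Buchberger's first criterion).
S(k_3,k_5): lcm = x*y**4. S = -x*y**3 - x*y**2 - 2*x + y**3.
  leading term x*y**3: subtract (2*y**2)·k_3 from -x*y**3 - x*y**2 - 2*x + y**3 → 2*x*y**2 - 2*x + y**3 + y**2
  leading term x*y**2: subtract (y)·k_3 from 2*x*y**2 - 2*x + y**3 + y**2 → -x*y - 2*x + y**3 + y**2 - 2*y
  leading term x*y: subtract (2)·k_3 from -x*y - 2*x + y**3 + y**2 - 2*y → x + y**3 + y**2 - 2*y + 1
  leading term x: subtract (-1)·k_4 from x + y**3 + y**2 - 2*y + 1 → 0
  remainder 0.

S(k_4,k_5): leading monomials are coprime, so the S-polynomial reduces to 0 (Buchberger's first criterion).
Every S-polynomial of the final basis reduces to 0, so we have a Gröbner basis.
Inter-reduce: drop elements whose leading term is divisible by another's, tail-reduce, and make monic.
Reduced Gröbner basis: {x + y**3 + y**2 - 2*y + 1, y**4 - y**3 + y**2 + 2}.

Since the reduced bases disagree, the two ideals are not the same.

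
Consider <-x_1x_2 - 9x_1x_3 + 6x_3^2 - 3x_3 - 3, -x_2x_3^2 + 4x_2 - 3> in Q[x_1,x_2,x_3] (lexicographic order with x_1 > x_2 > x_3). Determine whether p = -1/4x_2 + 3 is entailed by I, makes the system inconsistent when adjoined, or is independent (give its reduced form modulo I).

-1/4x_2 + 3 is independent of I; its normal form modulo I is -1/4x_2 + 3.

First compute the reduced Gröbner basis of I by Buchberger's algorithm.
f_1 = -x_1x_2 - 9x_1x_3 + 6x_3^2 - 3x_3 - 3, LT = x_1x_2.
f_2 = -x_2x_3^2 + 4x_2 - 3, LT = x_2x_3^2.

S(f_1,f_2): lcm = x_1x_2x_3^2. S = 4x_1x_2 + 9x_1x_3^3 - 3x_1 - 6x_3^4 + 3x_3^3 + 3x_3^2.
  leading term x_1x_2: subtract (-4)·f_1 from 4x_1x_2 + 9x_1x_3^3 - 3x_1 - 6x_3^4 + 3x_3^3 + 3x_3^2 → 9x_1x_3^3 - 36x_1x_3 - 3x_1 - 6x_3^4 + 3x_3^3 + 27x_3^2 - 12x_3 - 12
  leading term x_1x_3^3: no divisor's leading term divides it; move 9x_1x_3^3 to the remainder.
  leading term x_1x_3: no divisor's leading term divides it; move -36x_1x_3 to the remainder.
  leading term x_1: no divisor's leading term divides it; move -3x_1 to the remainder.
  leading term x_3^4: no divisor's leading term divides it; move -6x_3^4 to the remainder.
  leading term x_3^3: no divisor's leading term divides it; move 3x_3^3 to the remainder.
  leading term x_3^2: no divisor's leading term divides it; move 27x_3^2 to the remainder.
  leading term x_3: no divisor's leading term divides it; move -12x_3 to the remainder.
  leading term 1: no divisor's leading term divides it; move -12 to the remainder.
  remainder 9x_1x_3^3 - 36x_1x_3 - 3x_1 - 6x_3^4 + 3x_3^3 + 27x_3^2 - 12x_3 - 12 ≠ 0; add h_3 = 9x_1x_3^3 - 36x_1x_3 - 3x_1 - 6x_3^4 + 3x_3^3 + 27x_3^2 - 12x_3 - 12 to the basis.

The other S-polynomials (S(f_1,h_3), S(f_2,h_3)) all reduce to 0 modulo the current basis, so we have a Gröbner basis.
Inter-reduce: drop elements whose leading term is divisible by another's, tail-reduce, and make monic.
Reduced Gröbner basis: {x_1x_2 + 9x_1x_3 - 6x_3^2 + 3x_3 + 3, x_1x_3^3 - 4x_1x_3 - 1/3x_1 - 2/3x_3^4 + 1/3x_3^3 + 3x_3^2 - 4/3x_3 - 4/3, x_2x_3^2 - 4x_2 + 3}.
Label its elements g_1 = x_1x_2 + 9x_1x_3 - 6x_3^2 + 3x_3 + 3, g_2 = x_1x_3^3 - 4x_1x_3 - 1/3x_1 - 2/3x_3^4 + 1/3x_3^3 + 3x_3^2 - 4/3x_3 - 4/3, g_3 = x_2x_3^2 - 4x_2 + 3.

Reduce p = -1/4x_2 + 3 modulo G:
  leading term x_2: no divisor's leading term divides it; move -1/4x_2 to the remainder.
  leading term 1: no divisor's leading term divides it; move 3 to the remainder.
  normal form = -1/4x_2 + 3.
The normal form is nonzero, so p ∉ I. Since p minus its normal form lies in I, I + (p) = I + (r) where r = -1/4x_2 + 3; decide whether this ideal is the whole ring.
Run Buchberger on G together with r (pairs among the g_i already reduce to 0 since G is a Gröbner basis):
g_1 = x_1x_2 + 9x_1x_3 - 6x_3^2 + 3x_3 + 3, LT = x_1x_2.
g_2 = x_1x_3^3 - 4x_1x_3 - 1/3x_1 - 2/3x_3^4 + 1/3x_3^3 + 3x_3^2 - 4/3x_3 - 4/3, LT = x_1x_3^3.
g_3 = x_2x_3^2 - 4x_2 + 3, LT = x_2x_3^2.
r = -1/4x_2 + 3, LT = x_2.

S(g_1,r): lcm = x_1x_2. S = 9x_1x_3 + 12x_1 - 6x_3^2 + 3x_3 + 3.
  leading term x_1x_3: no divisor's leading term divides it; move 9x_1x_3 to the remainder.
  leading term x_1: no divisor's leading term divides it; move 12x_1 to the remainder.
  leading term x_3^2: no divisor's leading term divides it; move -6x_3^2 to the remainder.
  leading term x_3: no divisor's leading term divides it; move 3x_3 to the remainder.
  leading term 1: no divisor's leading term divides it; move 3 to the remainder.
  remainder 9x_1x_3 + 12x_1 - 6x_3^2 + 3x_3 + 3 ≠ 0; add m_5 = 9x_1x_3 + 12x_1 - 6x_3^2 + 3x_3 + 3 to the basis.

S(g_3,r): lcm = x_2x_3^2. S = -4x_2 + 12x_3^2 + 3.
  leading term x_2: subtract (16)·r from -4x_2 + 12x_3^2 + 3 → 12x_3^2 - 45
  leading term x_3^2: no divisor's leading term divides it; move 12x_3^2 to the remainder.
  leading term 1: no divisor's leading term divides it; move -45 to the remainder.
  remainder 12x_3^2 - 45 ≠ 0; add m_6 = 12x_3^2 - 45 to the basis.

S(g_2,m_5): lcm = x_1x_3^3. S = -4/3x_1x_3^2 - 4x_1x_3 - 1/3x_1 + 8/3x_3^2 - 4/3x_3 - 4/3.
  leading term x_1x_3^2: subtract (-4/27x_3)·m_5 from -4/3x_1x_3^2 - 4x_1x_3 - 1/3x_1 + 8/3x_3^2 - 4/3x_3 - 4/3 → -20/9x_1x_3 - 1/3x_1 - 8/9x_3^3 + 28/9x_3^2 - 8/9x_3 - 4/3
  leading term x_1x_3: subtract (-20/81)·m_5 from -20/9x_1x_3 - 1/3x_1 - 8/9x_3^3 + 28/9x_3^2 - 8/9x_3 - 4/3 → 71/27x_1 - 8/9x_3^3 + 44/27x_3^2 - 4/27x_3 - 16/27
  leading term x_1: no divisor's leading term divides it; move 71/27x_1 to the remainder.
  leading term x_3^3: subtract (-2/27x_3)·m_6 from -8/9x_3^3 + 44/27x_3^2 - 4/27x_3 - 16/27 → 44/27x_3^2 - 94/27x_3 - 16/27
  leading term x_3^2: subtract (11/81)·m_6 from 44/27x_3^2 - 94/27x_3 - 16/27 → -94/27x_3 + 149/27
  leading term x_3: no divisor's leading term divides it; move -94/27x_3 to the remainder.
  leading term 1: no divisor's leading term divides it; move 149/27 to the remainder.
  remainder 71/27x_1 - 94/27x_3 + 149/27 ≠ 0; add m_7 = 71/27x_1 - 94/27x_3 + 149/27 to the basis.

The other S-polynomials (S(g_1,g_2), S(g_1,g_3), S(g_2,g_3), S(g_2,r), S(g_1,m_5), S(g_3,m_5), S(r,m_5), S(g_1,m_6), S(g_2,m_6), S(g_3,m_6), S(r,m_6), S(m_5,m_6), S(g_1,m_7), S(g_2,m_7), S(g_3,m_7), S(r,m_7), S(m_5,m_7), S(m_6,m_7)) all reduce to 0 modulo the current basis, so we have a Gröbner basis.
Inter-reduce: drop elements whose leading term is divisible by another's, tail-reduce, and make monic.
Reduced Gröbner basis: {x_1 - 94/71x_3 + 149/71, x_2 - 12, x_3^2 - 15/4}.
The reduced Gröbner basis of I + (p) is {x_1 - 94/71x_3 + 149/71, x_2 - 12, x_3^2 - 15/4} ≠ {1}, a proper ideal, so the enlarged system stays consistent: p is independent of I, with normal form -1/4x_2 + 3.

The remainder on division by a Gröbner basis is unique — it is the normal form.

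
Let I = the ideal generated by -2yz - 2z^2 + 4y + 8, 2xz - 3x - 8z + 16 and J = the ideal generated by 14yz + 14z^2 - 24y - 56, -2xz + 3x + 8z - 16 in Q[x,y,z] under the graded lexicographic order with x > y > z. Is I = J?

No, the ideals differ.

Two ideals are equal iff their reduced Gröbner bases coincide (the reduced basis is unique for a fixed ordering).
Buchberger on the first generating set:
f_1 = -2yz - 2z^2 + 4y + 8, LT = yz.
f_2 = 2xz - 3x - 8z + 16, LT = xz.

S(f_1,f_2): lcm = xyz. S = xz^2 - 1/2xy + 4yz - 4x - 8y.
  leading term xz^2: subtract (1/2z)·f_2 from xz^2 - 1/2xy + 4yz - 4x - 8y → -1/2xy + 3/2xz + 4yz + 4z^2 - 4x - 8y - 8z
  leading term xy: no divisor's leading term divides it; move -1/2xy to the remainder.
  leading term xz: subtract (3/4)·f_2 from 3/2xz + 4yz + 4z^2 - 4x - 8y - 8z → 4yz + 4z^2 - 7/4x - 8y - 2z - 12
  leading term yz: subtract (-2)·f_1 from 4yz + 4z^2 - 7/4x - 8y - 2z - 12 → -7/4x - 2z + 4
  leading term x: no divisor's leading term divides it; move -7/4x to the remainder.
  leading term z: no divisor's leading term divides it; move -2z to the remainder.
  leading term 1: no divisor's leading term divides it; move 4 to the remainder.
  remainder -1/2xy - 7/4x - 2z + 4 ≠ 0; add g_3 = -1/2xy - 7/4x - 2z + 4 to the basis.

S(f_1,g_3): lcm = xyz. S = xz^2 - 2xy - 7/2xz - 4z^2 - 4x + 8z.
  leading term xz^2: subtract (1/2z)·f_2 from xz^2 - 2xy - 7/2xz - 4z^2 - 4x + 8z → -2xy - 2xz - 4x
  leading term xy: subtract (4)·g_3 from -2xy - 2xz - 4x → -2xz + 3x + 8z - 16
  leading term xz: subtract (-1)·f_2 from -2xz + 3x + 8z - 16 → 0
  remainder 0.

S(f_2,g_3): lcm = xyz. S = -3/2xy - 7/2xz - 4yz - 4z^2 + 8y + 8z.
  leading term xy: subtract (3)·g_3 from -3/2xy - 7/2xz - 4yz - 4z^2 + 8y + 8z → -7/2xz - 4yz - 4z^2 + 21/4x + 8y + 14z - 12
  leading term xz: subtract (-7/4)·f_2 from -7/2xz - 4yz - 4z^2 + 21/4x + 8y + 14z - 12 → -4yz - 4z^2 + 8y + 16
  leading term yz: subtract (2)·f_1 from -4yz - 4z^2 + 8y + 16 → 0
  remainder 0.

Every S-polynomial of the final basis reduces to 0, so we have a Gröbner basis.
Inter-reduce: drop elements whose leading term is divisible by another's, tail-reduce, and make monic.
Reduced Gröbner basis: {xy + 7/2x + 4z - 8, xz - 3/2x - 4z + 8, yz + z^2 - 2y - 4}.

Buchberger on the second generating set:
h_1 = 14yz + 14z^2 - 24y - 56, LT = yz.
h_2 = -2xz + 3x + 8z - 16, LT = xz.

S(h_1,h_2): lcm = xyz. S = xz^2 - 3/14xy + 4yz - 4x - 8y.
  leading term xz^2: subtract (-1/2z)·h_2 from xz^2 - 3/14xy + 4yz - 4x - 8y → -3/14xy + 3/2xz + 4yz + 4z^2 - 4x - 8y - 8z
  leading term xy: no divisor's leading term divides it; move -3/14xy to the remainder.
  leading term xz: subtract (-3/4)·h_2 from 3/2xz + 4yz + 4z^2 - 4x - 8y - 8z → 4yz + 4z^2 - 7/4x - 8y - 2z - 12
  leading term yz: subtract (2/7)·h_1 from 4yz + 4z^2 - 7/4x - 8y - 2z - 12 → -7/4x - 8/7y - 2z + 4
  leading term x: no divisor's leading term divides it; move -7/4x to the remainder.
  leading term y: no divisor's leading term divides it; move -8/7y to the remainder.
  leading term z: no divisor's leading term divides it; move -2z to the remainder.
  leading term 1: no divisor's leading term divides it; move 4 to the remainder.
  remainder -3/14xy - 7/4x - 8/7y - 2z + 4 ≠ 0; add k_3 = -3/14xy - 7/4x - 8/7y - 2z + 4 to the basis.

S(h_1,k_3): lcm = xyz. S = xz^2 - 12/7xy - 49/6xz - 16/3yz - 28/3z^2 - 4x + 56/3z.
  leading term xz^2: subtract (-1/2z)·h_2 from xz^2 - 12/7xy - 49/6xz - 16/3yz - 28/3z^2 - 4x + 56/3z → -12/7xy - 20/3xz - 16/3yz - 16/3z^2 - 4x + 32/3z
  leading term xy: subtract (8)·k_3 from -12/7xy - 20/3xz - 16/3yz - 16/3z^2 - 4x + 32/3z → -20/3xz - 16/3yz - 16/3z^2 + 10x + 64/7y + 80/3z - 32
  leading term xz: subtract (10/3)·h_2 from -20/3xz - 16/3yz - 16/3z^2 + 10x + 64/7y + 80/3z - 32 → -16/3yz - 16/3z^2 + 64/7y + 64/3
  leading term yz: subtract (-8/21)·h_1 from -16/3yz - 16/3z^2 + 64/7y + 64/3 → 0
  remainder 0.

S(h_2,k_3): lcm = xyz. S = -3/2xy - 49/6xz - 28/3yz - 28/3z^2 + 8y + 56/3z.
  leading term xy: subtract (7)·k_3 from -3/2xy - 49/6xz - 28/3yz - 28/3z^2 + 8y + 56/3z → -49/6xz - 28/3yz - 28/3z^2 + 49/4x + 16y + 98/3z - 28
  leading term xz: subtract (49/12)·h_2 from -49/6xz - 28/3yz - 28/3z^2 + 49/4x + 16y + 98/3z - 28 → -28/3yz - 28/3z^2 + 16y + 112/3
  leading term yz: subtract (-2/3)·h_1 from -28/3yz - 28/3z^2 + 16y + 112/3 → 0
  remainder 0.

Every S-polynomial of the final basis reduces to 0, so we have a Gröbner basis.
Inter-reduce: drop elements whose leading term is divisible by another's, tail-reduce, and make monic.
Reduced Gröbner basis: {xy + 49/6x + 16/3y + 28/3z - 56/3, xz - 3/2x - 4z + 8, yz + z^2 - 12/7y - 4}.

Since the reduced bases disagree, the two ideals are not the same.
The choice of monomial ordering does not affect the verdict — as long as both bases are computed under the same ordering, their equality decides ideal equality.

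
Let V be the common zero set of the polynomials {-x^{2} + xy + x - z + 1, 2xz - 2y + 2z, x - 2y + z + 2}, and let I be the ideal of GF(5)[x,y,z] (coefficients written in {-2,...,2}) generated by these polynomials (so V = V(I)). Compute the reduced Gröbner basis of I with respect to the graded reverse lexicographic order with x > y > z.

f_1 = -x^{2} + xy + x - z + 1, LT = x^{2}.
f_2 = 2xz - 2y + 2z, LT = xz.
f_3 = x - 2y + z + 2, LT = x.

S(f_1,f_2): lcm = x^{2}z. S = -xyz + xy - 2xz + z^{2} - z.
  leading term xyz: subtract (2y)·f_2 from -xyz + xy - 2xz + z^{2} - z → xy - y^{2} - 2xz + yz + z^{2} - z
  leading term xy: subtract (y)·f_3 from xy - y^{2} - 2xz + yz + z^{2} - z → y^{2} - 2xz + z^{2} - 2y - z
  leading term y^{2}: no divisor's leading term divides it; move y^{2} to the remainder.
  leading term xz: subtract (-1)·f_2 from -2xz + z^{2} - 2y - z → z^{2} + y + z
  leading term z^{2}: no divisor's leading term divides it; move z^{2} to the remainder.
  leading term y: no divisor's leading term divides it; move y to the remainder.
  leading term z: no divisor's leading term divides it; move z to the remainder.
  remainder y^{2} + z^{2} + y + z ≠ 0; add g_4 = y^{2} + z^{2} + y + z to the basis.

S(f_1,f_3): lcm = x^{2}. S = xy - xz + 2x + z - 1.
  leading term xy: subtract (y)·f_3 from xy - xz + 2x + z - 1 → 2y^{2} - xz - yz + 2x - 2y + z - 1
  leading term y^{2}: subtract (2)·g_4 from 2y^{2} - xz - yz + 2x - 2y + z - 1 → -xz - yz - 2z^{2} + 2x + y - z - 1
  leading term xz: subtract (2)·f_2 from -xz - yz - 2z^{2} + 2x + y - z - 1 → -yz - 2z^{2} + 2x - 1
  leading term yz: no divisor's leading term divides it; move -yz to the remainder.
  leading term z^{2}: no divisor's leading term divides it; move -2z^{2} to the remainder.
  leading term x: subtract (2)·f_3 from 2x - 1 → -y - 2z
  leading term y: no divisor's leading term divides it; move -y to the remainder.
  leading term z: no divisor's leading term divides it; move -2z to the remainder.
  remainder -yz - 2z^{2} - y - 2z ≠ 0; add g_5 = -yz - 2z^{2} - y - 2z to the basis.

S(f_2,f_3): lcm = xz. S = 2yz - z^{2} - y - z.
  leading term yz: subtract (-2)·g_5 from 2yz - z^{2} - y - z → 2y
  leading term y: no divisor's leading term divides it; move 2y to the remainder.
  remainder 2y ≠ 0; add g_6 = 2y to the basis.

S(f_1,g_4): leading monomials are coprime, so the S-polynomial reduces to 0 (Buchberger's first criterion).
S(f_2,g_4): leading monomials are coprime, so the S-polynomial reduces to 0 (Buchberger's first criterion).
S(f_3,g_4): leading monomials are coprime, so the S-polynomial reduces to 0 (Buchberger's first criterion).
S(f_1,g_5): leading monomials are coprime, so the S-polynomial reduces to 0 (Buchberger's first criterion).
S(f_2,g_5): lcm = xyz. S = -2xz^{2} - xy - y^{2} - 2xz + yz.
  leading term xz^{2}: subtract (-z)·f_2 from -2xz^{2} - xy - y^{2} - 2xz + yz → -xy - y^{2} - 2xz - yz + 2z^{2}
  leading term xy: subtract (-y)·f_3 from -xy - y^{2} - 2xz - yz + 2z^{2} → 2y^{2} - 2xz + 2z^{2} + 2y
  leading term y^{2}: subtract (2)·g_4 from 2y^{2} - 2xz + 2z^{2} + 2y → -2xz - 2z
  leading term xz: subtract (-1)·f_2 from -2xz - 2z → -2y
  leading term y: subtract (-1)·g_6 from -2y → 0
  remainder 0.

S(f_3,g_5): leading monomials are coprime, so the S-polynomial reduces to 0 (Buchberger's first criterion).
S(g_4,g_5): lcm = y^{2}z. S = -2yz^{2} + z^{3} - y^{2} - yz + z^{2}.
  leading term yz^{2}: subtract (2z)·g_5 from -2yz^{2} + z^{3} - y^{2} - yz + z^{2} → -y^{2} + yz
  leading term y^{2}: subtract (-1)·g_4 from -y^{2} + yz → yz + z^{2} + y + z
  leading term yz: subtract (-1)·g_5 from yz + z^{2} + y + z → -z^{2} - z
  leading term z^{2}: no divisor's leading term divides it; move -z^{2} to the remainder.
  leading term z: no divisor's leading term divides it; move -z to the remainder.
  remainder -z^{2} - z ≠ 0; add g_7 = -z^{2} - z to the basis.

S(f_1,g_6): leading monomials are coprime, so the S-polynomial reduces to 0 (Buchberger's first criterion).
S(f_2,g_6): leading monomials are coprime, so the S-polynomial reduces to 0 (Buchberger's first criterion).
S(f_3,g_6): leading monomials are coprime, so the S-polynomial reduces to 0 (Buchberger's first criterion).
S(g_4,g_6): lcm = y^{2}. S = z^{2} + y + z.
  leading term z^{2}: subtract (-1)·g_7 from z^{2} + y + z → y
  leading term y: subtract (-2)·g_6 from y → 0
  remainder 0.

S(g_5,g_6): lcm = yz. S = 2z^{2} + y + 2z.
  leading term z^{2}: subtract (-2)·g_7 from 2z^{2} + y + 2z → y
  leading term y: subtract (-2)·g_6 from y → 0
  remainder 0.

S(f_1,g_7): leading monomials are coprime, so the S-polynomial reduces to 0 (Buchberger's first criterion).
S(f_2,g_7): lcm = xz^{2}. S = -xz - yz + z^{2}.
  leading term xz: subtract (2)·f_2 from -xz - yz + z^{2} → -yz + z^{2} - y + z
  leading term yz: subtract (1)·g_5 from -yz + z^{2} - y + z → -2z^{2} - 2z
  leading term z^{2}: subtract (2)·g_7 from -2z^{2} - 2z → 0
  remainder 0.

S(f_3,g_7): leading monomials are coprime, so the S-polynomial reduces to 0 (Buchberger's first criterion).
S(g_4,g_7): leading monomials are coprime, so the S-polynomial reduces to 0 (Buchberger's first criterion).
S(g_5,g_7): lcm = yz^{2}. S = 2z^{3} + 2z^{2}.
  leading term z^{3}: subtract (-2z)·g_7 from 2z^{3} + 2z^{2} → 0
  remainder 0.

S(g_6,g_7): leading monomials are coprime, so the S-polynomial reduces to 0 (Buchberger's first criterion).
Every S-polynomial of the final basis reduces to 0, so we have a Gröbner basis.
Inter-reduce: drop elements whose leading term is divisible by another's, tail-reduce, and make monic.

G = {z^{2} + z, x + z + 2, y}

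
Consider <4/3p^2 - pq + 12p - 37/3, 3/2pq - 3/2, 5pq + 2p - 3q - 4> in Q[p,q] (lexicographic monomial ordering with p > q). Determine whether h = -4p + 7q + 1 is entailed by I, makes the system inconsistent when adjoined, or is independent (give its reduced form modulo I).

First compute the reduced Gröbner basis of I by Buchberger's algorithm.
f_1 = 4/3p^2 - pq + 12p - 37/3, LT = p^2.
f_2 = 3/2pq - 3/2, LT = pq.
f_3 = 5pq + 2p - 3q - 4, LT = pq.

S(f_1,f_2): lcm = p^2q. S = -3/4pq^2 + 9pq + p - 37/4q.
  leading term pq^2: subtract (-1/2q)·f_2 from -3/4pq^2 + 9pq + p - 37/4q → 9pq + p - 10q
  leading term pq: subtract (6)·f_2 from 9pq + p - 10q → p - 10q + 9
  leading term p: no divisor's leading term divides it; move p to the remainder.
  leading term q: no divisor's leading term divides it; move -10q to the remainder.
  leading term 1: no divisor's leading term divides it; move 9 to the remainder.
  remainder p - 10q + 9 ≠ 0; add k_4 = p - 10q + 9 to the basis.

S(f_1,f_3): lcm = p^2q. S = -2/5p^2 - 3/4pq^2 + 48/5pq + 4/5p - 37/4q.
  leading term p^2: subtract (-3/10)·f_1 from -2/5p^2 - 3/4pq^2 + 48/5pq + 4/5p - 37/4q → -3/4pq^2 + 93/10pq + 22/5p - 37/4q - 37/10
  leading term pq^2: subtract (-1/2q)·f_2 from -3/4pq^2 + 93/10pq + 22/5p - 37/4q - 37/10 → 93/10pq + 22/5p - 10q - 37/10
  leading term pq: subtract (31/5)·f_2 from 93/10pq + 22/5p - 10q - 37/10 → 22/5p - 10q + 28/5
  leading term p: subtract (22/5)·k_4 from 22/5p - 10q + 28/5 → 34q - 34
  leading term q: no divisor's leading term divides it; move 34q to the remainder.
  leading term 1: no divisor's leading term divides it; move -34 to the remainder.
  remainder 34q - 34 ≠ 0; add k_5 = 34q - 34 to the basis.

The other S-polynomials (S(f_2,f_3), S(f_1,k_4), S(f_2,k_4), S(f_3,k_4), S(f_1,k_5), S(f_2,k_5), S(f_3,k_5), S(k_4,k_5)) all reduce to 0 modulo the current basis, so we have a Gröbner basis.
Inter-reduce: drop elements whose leading term is divisible by another's, tail-reduce, and make monic.
Reduced Gröbner basis: {p - 1, q - 1}.
Label its elements g_1 = p - 1, g_2 = q - 1.

Reduce h = -4p + 7q + 1 modulo G:
  leading term p: subtract (-4)·g_1 from -4p + 7q + 1 → 7q - 3
  leading term q: subtract (7)·g_2 from 7q - 3 → 4
  leading term 1: no divisor's leading term divides it; move 4 to the remainder.
  normal form = 4.
The normal form is nonzero, so h ∉ I. Since h minus its normal form lies in I, I + (h) = I + (r) where r = 4; decide whether this ideal is the whole ring.
Here r = 4 is a nonzero constant, hence a unit: 1 ∈ I + (h), the Gröbner basis of I + (h) is {1}, and the enlarged system has no common solution — adjoining h is inconsistent.

Adjoining -4p + 7q + 1 makes the ideal the whole ring: the system is inconsistent.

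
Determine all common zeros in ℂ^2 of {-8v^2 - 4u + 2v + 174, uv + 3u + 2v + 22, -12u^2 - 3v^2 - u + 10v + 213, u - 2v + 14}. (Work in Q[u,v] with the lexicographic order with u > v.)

Compute a lex Gröbner basis by Buchberger's algorithm.
f_1 = -4u - 8v^2 + 2v + 174, LT = u.
f_2 = uv + 3u + 2v + 22, LT = uv.
f_3 = -12u^2 - u - 3v^2 + 10v + 213, LT = u^2.
f_4 = u - 2v + 14, LT = u.

S(f_1,f_2): lcm = uv. S = -3u + 2v^3 - 1/2v^2 - 91/2v - 22.
  reduce S modulo (f_1, f_2, f_3, f_4):
  remainder 2v^3 + 11/2v^2 - 47v - 305/2 ≠ 0; add h_5 = 2v^3 + 11/2v^2 - 47v - 305/2 to the basis.

S(f_1,f_3): lcm = u^2. S = 2uv^2 - 1/2uv - 523/12u - 1/4v^2 + 5/6v + 71/4.
  reduce S modulo (f_1, f_2, f_3, f_4, h_5):
  remainder 527/12v^2 - 1013/24v - 7095/8 ≠ 0; add h_6 = 527/12v^2 - 1013/24v - 7095/8 to the basis.

S(f_1,f_4): lcm = u. S = 2v^2 + 3/2v - 115/2.
  reduce S modulo (f_1, f_2, f_3, f_4, h_5, h_6):
  remainder 3607/1054v - 18035/1054 ≠ 0; add h_7 = 3607/1054v - 18035/1054 to the basis.

The other S-polynomials (S(f_2,f_3), S(f_2,f_4), S(f_3,f_4), S(f_1,h_5), S(f_2,h_5), S(f_3,h_5), S(f_4,h_5), S(f_1,h_6), S(f_2,h_6), S(f_3,h_6), S(f_4,h_6), S(h_5,h_6), S(f_1,h_7), S(f_2,h_7), S(f_3,h_7), S(f_4,h_7), S(h_5,h_7), S(h_6,h_7)) all reduce to 0 modulo the current basis, so we have a Gröbner basis.
Inter-reduce: drop elements whose leading term is divisible by another's, tail-reduce, and make monic.
Reduced Gröbner basis: {u + 4, v - 5}.

A lex Gröbner basis eliminates variables successively. Here v - 5 depends only on v, with roots {5}; lifting each root through the earlier basis elements recovers the full solutions.
  v = 5: the earlier basis element becomes u + 4 = 0, giving u = -4 — point (-4, 5).

{(-4, 5)}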